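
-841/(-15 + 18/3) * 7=5887/9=654.11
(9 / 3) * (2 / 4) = 3 / 2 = 1.50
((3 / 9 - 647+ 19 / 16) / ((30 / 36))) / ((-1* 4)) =30983 / 160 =193.64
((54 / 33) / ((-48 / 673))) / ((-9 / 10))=3365 / 132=25.49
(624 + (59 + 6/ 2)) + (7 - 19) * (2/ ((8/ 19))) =629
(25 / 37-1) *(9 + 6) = -180 / 37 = -4.86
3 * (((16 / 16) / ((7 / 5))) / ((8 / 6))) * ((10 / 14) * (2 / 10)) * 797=35865 / 196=182.98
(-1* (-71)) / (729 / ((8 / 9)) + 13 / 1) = 568 / 6665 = 0.09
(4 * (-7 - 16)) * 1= -92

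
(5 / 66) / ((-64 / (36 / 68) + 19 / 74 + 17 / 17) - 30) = -111 / 219241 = -0.00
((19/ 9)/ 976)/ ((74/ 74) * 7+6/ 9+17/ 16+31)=19/ 348981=0.00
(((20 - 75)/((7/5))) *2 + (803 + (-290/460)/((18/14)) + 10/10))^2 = 4413658958641/8398404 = 525535.44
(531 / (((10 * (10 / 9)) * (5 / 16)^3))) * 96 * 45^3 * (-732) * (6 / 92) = -376043502108672 / 575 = -653988699319.43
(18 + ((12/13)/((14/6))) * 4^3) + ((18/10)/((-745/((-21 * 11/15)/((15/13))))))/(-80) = 29367626727/677950000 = 43.32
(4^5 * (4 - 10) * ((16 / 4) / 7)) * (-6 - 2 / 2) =24576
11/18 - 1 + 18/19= 191/342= 0.56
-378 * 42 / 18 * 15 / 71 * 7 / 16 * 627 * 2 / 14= -4147605 / 568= -7302.12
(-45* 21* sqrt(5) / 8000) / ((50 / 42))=-3969* sqrt(5) / 40000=-0.22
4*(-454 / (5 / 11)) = -19976 / 5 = -3995.20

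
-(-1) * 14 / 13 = 14 / 13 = 1.08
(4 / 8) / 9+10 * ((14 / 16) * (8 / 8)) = 317 / 36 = 8.81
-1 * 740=-740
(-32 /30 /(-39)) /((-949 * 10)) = -8 /2775825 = -0.00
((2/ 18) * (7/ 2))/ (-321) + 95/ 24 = 91457/ 23112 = 3.96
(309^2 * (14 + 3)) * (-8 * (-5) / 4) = 16231770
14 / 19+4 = 90 / 19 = 4.74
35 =35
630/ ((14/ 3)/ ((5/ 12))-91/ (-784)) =352800/ 6337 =55.67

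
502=502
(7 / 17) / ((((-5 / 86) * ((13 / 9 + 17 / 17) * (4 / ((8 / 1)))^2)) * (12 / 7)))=-6321 / 935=-6.76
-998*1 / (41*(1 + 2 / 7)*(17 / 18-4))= 13972 / 2255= 6.20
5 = 5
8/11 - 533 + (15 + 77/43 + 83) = -204564/473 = -432.48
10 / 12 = 5 / 6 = 0.83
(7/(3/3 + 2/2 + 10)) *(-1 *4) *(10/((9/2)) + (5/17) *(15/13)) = -35665/5967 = -5.98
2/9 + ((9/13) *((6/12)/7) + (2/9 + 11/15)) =1.23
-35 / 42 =-5 / 6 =-0.83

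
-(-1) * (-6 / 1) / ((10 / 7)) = -21 / 5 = -4.20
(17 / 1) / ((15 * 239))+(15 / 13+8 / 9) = 2.05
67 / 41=1.63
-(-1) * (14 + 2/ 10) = 71/ 5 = 14.20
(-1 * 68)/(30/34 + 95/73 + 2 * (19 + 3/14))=-590716/352799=-1.67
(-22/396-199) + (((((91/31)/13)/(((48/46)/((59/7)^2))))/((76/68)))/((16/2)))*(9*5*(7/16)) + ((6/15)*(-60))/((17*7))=-106846330897/645958656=-165.41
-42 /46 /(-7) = 3 /23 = 0.13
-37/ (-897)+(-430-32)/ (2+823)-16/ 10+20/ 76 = -790622/ 426075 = -1.86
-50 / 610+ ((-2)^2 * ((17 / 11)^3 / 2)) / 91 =-0.00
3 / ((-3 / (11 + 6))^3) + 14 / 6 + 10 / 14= -34199 / 63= -542.84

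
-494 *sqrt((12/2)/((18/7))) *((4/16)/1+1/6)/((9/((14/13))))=-665 *sqrt(21)/81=-37.62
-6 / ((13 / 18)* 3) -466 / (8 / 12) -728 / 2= -13855 / 13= -1065.77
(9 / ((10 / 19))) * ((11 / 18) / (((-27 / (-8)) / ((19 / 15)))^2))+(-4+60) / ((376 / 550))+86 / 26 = 43442318299 / 501096375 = 86.69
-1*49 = -49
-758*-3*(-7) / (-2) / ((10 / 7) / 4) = 111426 / 5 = 22285.20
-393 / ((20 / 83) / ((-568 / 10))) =92637.96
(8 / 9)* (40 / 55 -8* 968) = -75712 / 11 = -6882.91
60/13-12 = -96/13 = -7.38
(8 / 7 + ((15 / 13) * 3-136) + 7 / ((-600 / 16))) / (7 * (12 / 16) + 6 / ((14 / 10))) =-3592196 / 260325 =-13.80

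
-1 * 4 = -4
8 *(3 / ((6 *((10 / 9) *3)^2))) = 9 / 25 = 0.36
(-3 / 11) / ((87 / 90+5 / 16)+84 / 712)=-64080 / 328273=-0.20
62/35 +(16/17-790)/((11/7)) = -3274836/6545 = -500.36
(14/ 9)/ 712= 7/ 3204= 0.00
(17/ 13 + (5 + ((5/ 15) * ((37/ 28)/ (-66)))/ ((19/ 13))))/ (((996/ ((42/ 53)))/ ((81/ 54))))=8631299/ 1147399968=0.01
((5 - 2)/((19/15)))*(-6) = -270/19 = -14.21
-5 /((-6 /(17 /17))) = 5 /6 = 0.83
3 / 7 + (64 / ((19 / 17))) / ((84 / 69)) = 6313 / 133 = 47.47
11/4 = 2.75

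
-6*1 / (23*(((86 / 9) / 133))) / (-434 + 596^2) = -3591 / 350879398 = -0.00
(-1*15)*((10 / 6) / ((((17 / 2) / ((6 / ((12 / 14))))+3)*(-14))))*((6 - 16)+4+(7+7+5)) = 325 / 59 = 5.51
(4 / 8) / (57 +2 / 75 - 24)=75 / 4954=0.02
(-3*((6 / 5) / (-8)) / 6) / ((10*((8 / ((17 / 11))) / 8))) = 51 / 4400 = 0.01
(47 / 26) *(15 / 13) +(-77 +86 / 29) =-705241 / 9802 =-71.95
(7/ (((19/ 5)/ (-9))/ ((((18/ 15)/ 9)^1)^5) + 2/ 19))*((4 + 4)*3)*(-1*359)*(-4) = -146678784/ 6091811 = -24.08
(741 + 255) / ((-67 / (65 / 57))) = -16.95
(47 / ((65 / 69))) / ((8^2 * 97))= 3243 / 403520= 0.01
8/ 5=1.60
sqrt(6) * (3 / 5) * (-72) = -216 * sqrt(6) / 5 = -105.82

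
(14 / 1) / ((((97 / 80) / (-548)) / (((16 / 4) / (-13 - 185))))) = 1227520 / 9603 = 127.83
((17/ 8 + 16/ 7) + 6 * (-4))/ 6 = -1097/ 336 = -3.26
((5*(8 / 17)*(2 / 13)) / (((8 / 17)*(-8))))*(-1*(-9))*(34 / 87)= -255 / 754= -0.34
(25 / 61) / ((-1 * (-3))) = 25 / 183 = 0.14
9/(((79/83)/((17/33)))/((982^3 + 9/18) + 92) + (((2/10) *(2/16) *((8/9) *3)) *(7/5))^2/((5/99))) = 52.18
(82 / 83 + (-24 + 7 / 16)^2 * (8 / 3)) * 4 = 11804579 / 1992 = 5925.99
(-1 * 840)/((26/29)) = -12180/13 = -936.92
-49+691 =642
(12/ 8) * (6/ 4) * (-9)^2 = 182.25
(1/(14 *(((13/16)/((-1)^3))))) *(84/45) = -32/195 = -0.16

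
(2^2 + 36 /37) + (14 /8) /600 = 441859 /88800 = 4.98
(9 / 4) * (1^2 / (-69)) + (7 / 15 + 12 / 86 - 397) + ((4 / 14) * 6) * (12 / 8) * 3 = -161463241 / 415380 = -388.71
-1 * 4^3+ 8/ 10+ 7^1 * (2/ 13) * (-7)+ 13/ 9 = -40537/ 585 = -69.29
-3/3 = -1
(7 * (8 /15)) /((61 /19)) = 1064 /915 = 1.16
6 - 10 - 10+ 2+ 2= -10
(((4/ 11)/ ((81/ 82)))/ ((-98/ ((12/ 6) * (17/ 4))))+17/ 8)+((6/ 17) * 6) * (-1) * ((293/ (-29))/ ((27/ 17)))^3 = 125864627489357/ 229996659816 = 547.25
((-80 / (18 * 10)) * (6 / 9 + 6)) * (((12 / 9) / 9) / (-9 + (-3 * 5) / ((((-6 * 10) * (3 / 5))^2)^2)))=245760 / 5038853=0.05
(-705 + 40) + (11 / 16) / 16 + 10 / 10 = -169973 / 256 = -663.96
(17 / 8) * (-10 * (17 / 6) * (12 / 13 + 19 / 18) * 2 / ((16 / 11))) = -7359385 / 44928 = -163.80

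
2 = 2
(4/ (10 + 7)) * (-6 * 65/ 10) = -156/ 17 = -9.18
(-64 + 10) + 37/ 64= -3419/ 64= -53.42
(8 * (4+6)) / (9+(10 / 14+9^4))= 112 / 9199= 0.01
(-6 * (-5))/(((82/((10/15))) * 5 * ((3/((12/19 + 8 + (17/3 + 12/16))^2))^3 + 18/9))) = 1631264211816743584081/66881910439196717256185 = 0.02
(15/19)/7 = 15/133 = 0.11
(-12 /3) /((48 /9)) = -3 /4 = -0.75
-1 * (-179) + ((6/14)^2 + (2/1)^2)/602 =5280347/29498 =179.01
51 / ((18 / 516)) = 1462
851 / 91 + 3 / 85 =72608 / 7735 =9.39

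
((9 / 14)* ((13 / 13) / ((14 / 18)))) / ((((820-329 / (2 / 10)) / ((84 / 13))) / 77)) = -162 / 325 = -0.50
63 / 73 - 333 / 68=-20025 / 4964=-4.03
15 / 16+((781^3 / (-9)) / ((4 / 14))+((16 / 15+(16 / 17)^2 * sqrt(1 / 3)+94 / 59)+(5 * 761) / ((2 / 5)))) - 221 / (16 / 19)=-983674615231 / 5310+256 * sqrt(3) / 867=-185249456.22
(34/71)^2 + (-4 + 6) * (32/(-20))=-74876/25205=-2.97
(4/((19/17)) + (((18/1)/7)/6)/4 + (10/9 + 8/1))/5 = 61273/23940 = 2.56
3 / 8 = 0.38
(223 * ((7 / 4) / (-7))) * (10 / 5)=-223 / 2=-111.50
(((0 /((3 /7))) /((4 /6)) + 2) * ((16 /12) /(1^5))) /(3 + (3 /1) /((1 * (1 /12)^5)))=8 /2239497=0.00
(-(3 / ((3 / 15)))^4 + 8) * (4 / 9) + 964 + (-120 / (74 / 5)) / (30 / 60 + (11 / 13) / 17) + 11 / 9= -64573273 / 2997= -21545.97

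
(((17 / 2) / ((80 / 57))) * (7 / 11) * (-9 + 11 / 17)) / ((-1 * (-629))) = -28329 / 553520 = -0.05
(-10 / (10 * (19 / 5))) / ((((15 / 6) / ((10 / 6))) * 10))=-1 / 57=-0.02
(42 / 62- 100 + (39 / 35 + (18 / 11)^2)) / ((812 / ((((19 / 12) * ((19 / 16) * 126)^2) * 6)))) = -25021.79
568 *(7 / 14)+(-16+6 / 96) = 4289 / 16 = 268.06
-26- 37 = -63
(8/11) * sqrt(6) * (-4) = -32 * sqrt(6)/11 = -7.13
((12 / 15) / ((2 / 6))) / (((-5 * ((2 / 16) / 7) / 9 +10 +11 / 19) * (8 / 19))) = 272916 / 506045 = 0.54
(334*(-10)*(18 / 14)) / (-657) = 3340 / 511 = 6.54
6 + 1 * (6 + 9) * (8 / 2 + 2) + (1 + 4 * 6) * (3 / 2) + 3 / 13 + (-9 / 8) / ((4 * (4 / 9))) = 221475 / 1664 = 133.10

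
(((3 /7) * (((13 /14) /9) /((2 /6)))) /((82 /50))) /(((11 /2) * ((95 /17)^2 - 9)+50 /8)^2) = 217154600 /44334599562281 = 0.00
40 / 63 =0.63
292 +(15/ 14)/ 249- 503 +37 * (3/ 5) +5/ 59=-64688227/ 342790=-188.71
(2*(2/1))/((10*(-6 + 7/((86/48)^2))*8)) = -1849/141240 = -0.01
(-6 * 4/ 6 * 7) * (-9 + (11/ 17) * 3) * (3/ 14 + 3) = 10800/ 17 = 635.29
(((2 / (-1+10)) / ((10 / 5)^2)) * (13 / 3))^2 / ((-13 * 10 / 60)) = -13 / 486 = -0.03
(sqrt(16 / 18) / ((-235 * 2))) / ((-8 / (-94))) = -sqrt(2) / 60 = -0.02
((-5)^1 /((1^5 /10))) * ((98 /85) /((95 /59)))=-11564 /323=-35.80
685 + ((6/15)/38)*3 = 65078/95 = 685.03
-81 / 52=-1.56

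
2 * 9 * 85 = 1530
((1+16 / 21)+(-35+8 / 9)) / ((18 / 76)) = -77444 / 567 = -136.59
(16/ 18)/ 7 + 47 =47.13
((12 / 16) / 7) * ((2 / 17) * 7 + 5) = 297 / 476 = 0.62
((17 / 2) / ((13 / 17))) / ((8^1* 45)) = 289 / 9360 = 0.03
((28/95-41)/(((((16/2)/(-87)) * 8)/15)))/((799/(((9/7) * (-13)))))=-118086579/6801088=-17.36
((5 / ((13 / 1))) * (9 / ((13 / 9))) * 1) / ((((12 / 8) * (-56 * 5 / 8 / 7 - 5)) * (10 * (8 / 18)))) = -243 / 6760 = -0.04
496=496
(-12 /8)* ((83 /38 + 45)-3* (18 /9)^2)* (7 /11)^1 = -33.58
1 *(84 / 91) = 12 / 13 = 0.92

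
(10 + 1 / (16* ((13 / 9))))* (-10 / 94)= -10445 / 9776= -1.07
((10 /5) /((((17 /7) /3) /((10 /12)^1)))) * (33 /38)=1155 /646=1.79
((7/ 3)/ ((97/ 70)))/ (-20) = -49/ 582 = -0.08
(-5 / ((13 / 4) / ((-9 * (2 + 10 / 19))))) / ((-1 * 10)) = -864 / 247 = -3.50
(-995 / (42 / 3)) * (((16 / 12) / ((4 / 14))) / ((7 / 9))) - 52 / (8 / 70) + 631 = -1753 / 7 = -250.43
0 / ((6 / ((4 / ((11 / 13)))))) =0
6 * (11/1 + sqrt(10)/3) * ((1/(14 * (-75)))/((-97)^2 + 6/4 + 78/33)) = -242/36239525 - 22 * sqrt(10)/108718575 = -0.00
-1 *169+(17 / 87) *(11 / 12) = -176249 / 1044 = -168.82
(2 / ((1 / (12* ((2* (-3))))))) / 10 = -72 / 5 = -14.40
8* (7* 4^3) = 3584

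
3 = 3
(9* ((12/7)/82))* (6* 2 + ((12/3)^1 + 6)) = 1188/287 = 4.14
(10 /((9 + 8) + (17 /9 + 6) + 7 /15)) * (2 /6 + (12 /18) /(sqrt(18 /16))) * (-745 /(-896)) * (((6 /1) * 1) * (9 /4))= 1508625 /1022336 + 502875 * sqrt(2) /255584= 4.26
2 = 2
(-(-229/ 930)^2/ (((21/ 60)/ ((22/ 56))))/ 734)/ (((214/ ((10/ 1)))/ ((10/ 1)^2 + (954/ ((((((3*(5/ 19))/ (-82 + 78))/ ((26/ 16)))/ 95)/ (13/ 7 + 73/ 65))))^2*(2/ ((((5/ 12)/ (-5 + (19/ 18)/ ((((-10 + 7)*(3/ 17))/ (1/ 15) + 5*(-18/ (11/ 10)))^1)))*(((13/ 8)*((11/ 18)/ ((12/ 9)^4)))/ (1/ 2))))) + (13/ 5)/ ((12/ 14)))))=820231947.87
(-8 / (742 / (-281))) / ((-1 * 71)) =-1124 / 26341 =-0.04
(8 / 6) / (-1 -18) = -4 / 57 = -0.07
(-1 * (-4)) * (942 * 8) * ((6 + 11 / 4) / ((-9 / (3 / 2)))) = -43960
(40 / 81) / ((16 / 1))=5 / 162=0.03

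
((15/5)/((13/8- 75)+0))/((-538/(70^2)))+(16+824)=132697320/157903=840.37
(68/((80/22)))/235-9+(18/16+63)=518923/9400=55.20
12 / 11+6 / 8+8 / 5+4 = 1637 / 220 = 7.44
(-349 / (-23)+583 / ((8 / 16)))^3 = 20050492666463 / 12167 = 1647940549.56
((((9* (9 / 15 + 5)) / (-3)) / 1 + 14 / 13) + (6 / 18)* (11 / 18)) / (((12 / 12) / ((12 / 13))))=-108946 / 7605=-14.33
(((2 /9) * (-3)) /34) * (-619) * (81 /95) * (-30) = -100278 /323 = -310.46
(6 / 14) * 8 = 24 / 7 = 3.43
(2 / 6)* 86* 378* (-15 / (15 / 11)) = -119196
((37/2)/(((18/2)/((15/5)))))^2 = 1369/36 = 38.03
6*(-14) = -84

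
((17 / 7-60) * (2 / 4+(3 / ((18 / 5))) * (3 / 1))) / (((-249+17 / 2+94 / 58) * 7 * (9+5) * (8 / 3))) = 0.00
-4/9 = -0.44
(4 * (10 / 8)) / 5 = 1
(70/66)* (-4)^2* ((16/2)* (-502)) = -2248960/33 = -68150.30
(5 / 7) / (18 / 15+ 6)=25 / 252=0.10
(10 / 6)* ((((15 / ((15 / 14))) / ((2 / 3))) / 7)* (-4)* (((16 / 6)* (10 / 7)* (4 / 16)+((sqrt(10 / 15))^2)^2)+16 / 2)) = -11840 / 63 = -187.94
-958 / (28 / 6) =-1437 / 7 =-205.29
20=20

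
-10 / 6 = -5 / 3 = -1.67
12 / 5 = 2.40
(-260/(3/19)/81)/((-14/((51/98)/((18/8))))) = 83980/250047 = 0.34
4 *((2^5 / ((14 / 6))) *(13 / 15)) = 1664 / 35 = 47.54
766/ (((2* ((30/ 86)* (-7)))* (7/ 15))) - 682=-49887/ 49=-1018.10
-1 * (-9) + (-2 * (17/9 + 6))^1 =-61/9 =-6.78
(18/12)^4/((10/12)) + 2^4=883/40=22.08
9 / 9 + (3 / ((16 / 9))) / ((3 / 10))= 6.62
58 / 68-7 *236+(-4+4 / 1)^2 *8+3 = -56037 / 34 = -1648.15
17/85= 1/5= 0.20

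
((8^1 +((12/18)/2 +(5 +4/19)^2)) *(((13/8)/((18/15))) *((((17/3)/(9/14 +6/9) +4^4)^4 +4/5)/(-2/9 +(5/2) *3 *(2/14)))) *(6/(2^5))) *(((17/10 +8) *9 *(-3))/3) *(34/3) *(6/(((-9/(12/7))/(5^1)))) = 19474384892462347587686739/70692238375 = 275481231605043.91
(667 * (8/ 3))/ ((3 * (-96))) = -667/ 108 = -6.18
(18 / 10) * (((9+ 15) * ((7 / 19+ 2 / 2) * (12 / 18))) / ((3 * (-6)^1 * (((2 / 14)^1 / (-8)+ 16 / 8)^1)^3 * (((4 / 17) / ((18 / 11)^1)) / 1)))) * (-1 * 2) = 620978176 / 158797155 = 3.91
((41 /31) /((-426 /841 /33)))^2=143861662681 /19377604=7424.12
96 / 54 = 16 / 9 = 1.78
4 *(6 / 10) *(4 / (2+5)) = 48 / 35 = 1.37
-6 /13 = -0.46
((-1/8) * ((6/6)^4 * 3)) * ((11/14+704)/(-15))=9867/560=17.62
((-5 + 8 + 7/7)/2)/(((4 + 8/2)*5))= 1/20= 0.05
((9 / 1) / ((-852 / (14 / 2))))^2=441 / 80656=0.01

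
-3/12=-1/4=-0.25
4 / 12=1 / 3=0.33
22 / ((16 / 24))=33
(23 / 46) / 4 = 1 / 8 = 0.12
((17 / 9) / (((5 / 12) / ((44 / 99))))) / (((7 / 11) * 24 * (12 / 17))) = 3179 / 17010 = 0.19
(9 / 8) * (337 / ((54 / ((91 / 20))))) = 30667 / 960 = 31.94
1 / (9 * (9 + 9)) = 1 / 162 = 0.01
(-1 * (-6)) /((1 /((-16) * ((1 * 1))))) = -96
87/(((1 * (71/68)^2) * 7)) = 402288/35287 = 11.40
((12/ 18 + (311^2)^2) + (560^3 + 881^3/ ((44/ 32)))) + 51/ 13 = 4301958532150/ 429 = 10027875366.32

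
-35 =-35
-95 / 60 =-19 / 12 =-1.58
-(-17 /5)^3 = 4913 /125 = 39.30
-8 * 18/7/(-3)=48/7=6.86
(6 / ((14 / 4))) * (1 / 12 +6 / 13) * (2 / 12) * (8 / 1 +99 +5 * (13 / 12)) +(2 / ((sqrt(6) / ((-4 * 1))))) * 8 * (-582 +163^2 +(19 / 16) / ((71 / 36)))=114665 / 6552 - 59043832 * sqrt(6) / 213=-678983.72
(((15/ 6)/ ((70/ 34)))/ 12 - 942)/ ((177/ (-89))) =14083271/ 29736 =473.61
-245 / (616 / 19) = -665 / 88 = -7.56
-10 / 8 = -5 / 4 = -1.25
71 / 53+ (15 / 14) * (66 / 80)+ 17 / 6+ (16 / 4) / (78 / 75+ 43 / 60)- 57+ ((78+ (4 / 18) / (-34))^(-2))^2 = -9451139419987002783302405 / 190293662422507397594736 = -49.67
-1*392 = -392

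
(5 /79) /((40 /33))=33 /632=0.05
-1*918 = -918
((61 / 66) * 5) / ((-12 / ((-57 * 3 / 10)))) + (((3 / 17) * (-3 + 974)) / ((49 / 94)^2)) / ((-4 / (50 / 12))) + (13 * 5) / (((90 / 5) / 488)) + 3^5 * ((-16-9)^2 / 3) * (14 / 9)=5163403491047 / 64654128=79861.93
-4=-4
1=1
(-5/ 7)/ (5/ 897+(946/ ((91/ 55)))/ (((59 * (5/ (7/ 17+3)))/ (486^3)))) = -346035/ 367727713492229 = -0.00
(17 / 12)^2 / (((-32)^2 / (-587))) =-169643 / 147456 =-1.15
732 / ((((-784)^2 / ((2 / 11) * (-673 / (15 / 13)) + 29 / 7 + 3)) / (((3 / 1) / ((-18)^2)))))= -1742099 / 1597337280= -0.00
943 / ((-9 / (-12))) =3772 / 3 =1257.33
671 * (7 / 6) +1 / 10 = 11744 / 15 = 782.93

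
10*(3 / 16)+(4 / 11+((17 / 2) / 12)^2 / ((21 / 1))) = 301043 / 133056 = 2.26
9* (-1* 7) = -63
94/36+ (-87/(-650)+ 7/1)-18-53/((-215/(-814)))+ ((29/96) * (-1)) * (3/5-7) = -26033183/125775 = -206.98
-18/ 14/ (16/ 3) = -27/ 112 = -0.24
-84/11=-7.64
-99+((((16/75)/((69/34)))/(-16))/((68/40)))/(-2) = -102463/1035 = -99.00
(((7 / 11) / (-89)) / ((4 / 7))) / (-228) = 0.00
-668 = -668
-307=-307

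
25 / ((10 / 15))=75 / 2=37.50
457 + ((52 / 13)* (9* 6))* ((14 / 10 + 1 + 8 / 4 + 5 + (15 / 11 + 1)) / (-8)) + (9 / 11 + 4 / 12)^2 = 766154 / 5445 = 140.71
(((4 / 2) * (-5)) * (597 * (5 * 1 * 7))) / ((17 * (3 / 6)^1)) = -24582.35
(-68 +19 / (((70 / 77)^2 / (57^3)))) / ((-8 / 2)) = -425751907 / 400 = -1064379.77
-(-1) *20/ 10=2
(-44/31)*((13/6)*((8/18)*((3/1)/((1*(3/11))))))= -12584/837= -15.03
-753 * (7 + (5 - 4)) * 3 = -18072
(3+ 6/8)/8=15/32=0.47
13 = 13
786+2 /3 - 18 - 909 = -421 /3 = -140.33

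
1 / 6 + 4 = 4.17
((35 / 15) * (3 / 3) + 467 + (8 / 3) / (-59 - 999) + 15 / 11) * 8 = 3765.56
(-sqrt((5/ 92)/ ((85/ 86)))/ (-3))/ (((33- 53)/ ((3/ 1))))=-sqrt(33626)/ 15640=-0.01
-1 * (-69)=69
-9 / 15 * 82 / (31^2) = -246 / 4805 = -0.05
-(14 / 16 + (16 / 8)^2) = -39 / 8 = -4.88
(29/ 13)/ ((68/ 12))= 87/ 221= 0.39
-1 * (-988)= 988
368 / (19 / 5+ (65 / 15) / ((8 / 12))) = 35.73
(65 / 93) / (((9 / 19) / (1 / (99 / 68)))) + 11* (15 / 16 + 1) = 29599963 / 1325808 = 22.33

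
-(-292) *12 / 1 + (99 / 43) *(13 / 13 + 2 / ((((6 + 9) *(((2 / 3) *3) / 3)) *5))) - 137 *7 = 2738449 / 1075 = 2547.39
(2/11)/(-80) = -1/440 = -0.00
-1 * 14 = -14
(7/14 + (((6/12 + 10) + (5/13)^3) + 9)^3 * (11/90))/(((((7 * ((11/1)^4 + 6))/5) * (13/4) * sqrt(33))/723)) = 1683166605859740767 * sqrt(33)/5597259351071303916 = 1.73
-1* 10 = -10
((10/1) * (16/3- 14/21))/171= 140/513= 0.27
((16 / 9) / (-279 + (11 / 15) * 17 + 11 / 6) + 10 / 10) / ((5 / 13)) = 2.58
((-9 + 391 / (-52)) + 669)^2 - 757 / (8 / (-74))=1170111125 / 2704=432733.40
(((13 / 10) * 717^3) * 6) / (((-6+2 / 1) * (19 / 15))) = -43126412121 / 76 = -567452791.07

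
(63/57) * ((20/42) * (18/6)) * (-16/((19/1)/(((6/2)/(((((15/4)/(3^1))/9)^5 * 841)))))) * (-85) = 296042397696/37950125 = 7800.83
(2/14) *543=543/7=77.57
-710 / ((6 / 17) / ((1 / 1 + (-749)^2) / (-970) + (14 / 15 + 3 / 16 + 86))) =13803101125 / 13968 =988194.52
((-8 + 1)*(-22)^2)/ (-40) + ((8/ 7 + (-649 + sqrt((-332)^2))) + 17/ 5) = -15943/ 70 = -227.76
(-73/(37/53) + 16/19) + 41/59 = -4273398/41477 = -103.03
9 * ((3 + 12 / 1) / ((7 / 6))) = 810 / 7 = 115.71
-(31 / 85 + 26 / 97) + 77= 629648 / 8245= 76.37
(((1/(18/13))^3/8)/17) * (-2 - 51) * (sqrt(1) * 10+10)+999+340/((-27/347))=-668937613/198288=-3373.57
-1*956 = -956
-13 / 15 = -0.87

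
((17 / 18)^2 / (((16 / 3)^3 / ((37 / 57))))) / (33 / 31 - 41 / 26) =-4309279 / 578543616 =-0.01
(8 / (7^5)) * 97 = 776 / 16807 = 0.05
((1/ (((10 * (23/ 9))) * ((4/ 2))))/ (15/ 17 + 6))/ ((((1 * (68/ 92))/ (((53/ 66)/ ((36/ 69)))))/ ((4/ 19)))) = 1219/ 978120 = 0.00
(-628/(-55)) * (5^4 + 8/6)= 1180012/165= 7151.59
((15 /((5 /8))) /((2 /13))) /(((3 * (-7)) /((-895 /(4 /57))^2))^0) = 156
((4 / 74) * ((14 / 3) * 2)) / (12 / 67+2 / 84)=52528 / 21127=2.49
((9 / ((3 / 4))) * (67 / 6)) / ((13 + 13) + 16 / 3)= 201 / 47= 4.28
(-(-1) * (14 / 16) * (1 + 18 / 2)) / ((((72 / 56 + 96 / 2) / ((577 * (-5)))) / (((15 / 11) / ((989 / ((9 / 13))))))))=-6361425 / 13011284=-0.49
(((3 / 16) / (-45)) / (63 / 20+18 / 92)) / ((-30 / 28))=161 / 138510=0.00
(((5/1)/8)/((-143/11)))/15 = -1/312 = -0.00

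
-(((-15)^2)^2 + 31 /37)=-1873156 /37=-50625.84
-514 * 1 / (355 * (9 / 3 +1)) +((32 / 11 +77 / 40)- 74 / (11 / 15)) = -273881 / 2840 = -96.44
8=8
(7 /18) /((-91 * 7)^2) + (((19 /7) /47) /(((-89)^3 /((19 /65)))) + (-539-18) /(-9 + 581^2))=-0.00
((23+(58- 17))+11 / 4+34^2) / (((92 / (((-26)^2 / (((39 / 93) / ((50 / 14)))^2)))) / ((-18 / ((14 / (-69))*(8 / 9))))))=713850620625 / 10976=65037410.77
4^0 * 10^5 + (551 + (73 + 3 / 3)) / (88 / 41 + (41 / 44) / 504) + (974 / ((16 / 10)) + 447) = 791788872687 / 7812676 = 101346.69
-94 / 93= -1.01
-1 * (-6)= 6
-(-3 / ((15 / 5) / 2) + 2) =0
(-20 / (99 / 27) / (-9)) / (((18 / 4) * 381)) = 40 / 113157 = 0.00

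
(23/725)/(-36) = -23/26100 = -0.00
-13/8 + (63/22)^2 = 6365/968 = 6.58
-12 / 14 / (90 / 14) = -2 / 15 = -0.13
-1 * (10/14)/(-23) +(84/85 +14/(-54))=280828/369495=0.76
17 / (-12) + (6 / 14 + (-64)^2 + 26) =346165 / 84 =4121.01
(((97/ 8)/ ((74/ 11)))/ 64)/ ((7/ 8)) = 1067/ 33152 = 0.03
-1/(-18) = 1/18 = 0.06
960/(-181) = -960/181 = -5.30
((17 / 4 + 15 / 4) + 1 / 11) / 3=89 / 33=2.70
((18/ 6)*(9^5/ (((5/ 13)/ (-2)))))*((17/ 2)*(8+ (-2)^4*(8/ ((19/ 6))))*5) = -36017528040/ 19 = -1895659370.53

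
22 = 22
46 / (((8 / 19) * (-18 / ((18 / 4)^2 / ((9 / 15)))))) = -6555 / 32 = -204.84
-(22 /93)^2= -484 /8649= -0.06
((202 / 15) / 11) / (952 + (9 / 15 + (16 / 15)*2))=202 / 157531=0.00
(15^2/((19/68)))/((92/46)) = 7650/19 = 402.63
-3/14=-0.21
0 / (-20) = 0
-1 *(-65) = 65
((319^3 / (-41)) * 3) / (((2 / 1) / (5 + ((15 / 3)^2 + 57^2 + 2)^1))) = -319521093837 / 82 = -3896598705.33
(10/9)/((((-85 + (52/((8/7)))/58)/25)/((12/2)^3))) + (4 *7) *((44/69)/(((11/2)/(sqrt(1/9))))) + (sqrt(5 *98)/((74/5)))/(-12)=-141883744/2022183- 35 *sqrt(10)/888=-70.29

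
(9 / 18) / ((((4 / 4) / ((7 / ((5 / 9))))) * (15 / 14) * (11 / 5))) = 2.67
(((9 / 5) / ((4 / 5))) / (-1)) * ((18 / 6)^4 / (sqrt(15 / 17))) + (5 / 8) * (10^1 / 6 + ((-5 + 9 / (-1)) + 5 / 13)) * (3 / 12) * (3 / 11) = -194.53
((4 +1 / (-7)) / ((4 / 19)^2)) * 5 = 48735 / 112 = 435.13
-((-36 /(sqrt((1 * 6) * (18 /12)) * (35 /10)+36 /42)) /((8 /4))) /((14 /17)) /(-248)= -51 /6572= -0.01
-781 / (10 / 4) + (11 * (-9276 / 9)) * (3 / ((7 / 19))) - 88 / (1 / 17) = -3294434 / 35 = -94126.69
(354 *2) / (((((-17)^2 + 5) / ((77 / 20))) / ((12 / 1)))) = 3894 / 35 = 111.26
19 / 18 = 1.06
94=94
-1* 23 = -23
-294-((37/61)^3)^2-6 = -15458678034709/51520374361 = -300.05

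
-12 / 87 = -4 / 29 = -0.14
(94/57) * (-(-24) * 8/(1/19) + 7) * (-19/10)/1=-34357/3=-11452.33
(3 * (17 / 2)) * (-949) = -48399 / 2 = -24199.50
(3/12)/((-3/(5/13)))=-5/156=-0.03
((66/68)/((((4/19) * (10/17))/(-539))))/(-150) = 112651/4000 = 28.16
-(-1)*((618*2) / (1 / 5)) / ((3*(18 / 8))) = 8240 / 9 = 915.56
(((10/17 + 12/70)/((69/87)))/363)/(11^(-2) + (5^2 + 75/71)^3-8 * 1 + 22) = 4691497388/31478234980572975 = 0.00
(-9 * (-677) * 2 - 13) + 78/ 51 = 206967/ 17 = 12174.53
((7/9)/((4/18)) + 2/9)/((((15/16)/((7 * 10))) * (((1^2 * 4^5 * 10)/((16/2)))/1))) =469/2160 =0.22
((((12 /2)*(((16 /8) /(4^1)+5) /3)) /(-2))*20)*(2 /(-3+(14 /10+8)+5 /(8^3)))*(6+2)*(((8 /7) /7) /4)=-9011200 /804041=-11.21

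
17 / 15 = 1.13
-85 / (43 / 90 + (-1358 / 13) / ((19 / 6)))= 1889550 / 722699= 2.61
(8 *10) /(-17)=-4.71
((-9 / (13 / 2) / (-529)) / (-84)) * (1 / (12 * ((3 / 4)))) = -1 / 288834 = -0.00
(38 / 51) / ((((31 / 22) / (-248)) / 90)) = -200640 / 17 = -11802.35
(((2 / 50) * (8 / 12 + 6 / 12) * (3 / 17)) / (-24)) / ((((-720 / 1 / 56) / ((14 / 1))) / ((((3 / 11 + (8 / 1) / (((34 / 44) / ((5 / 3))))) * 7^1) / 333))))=23609033 / 171494334000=0.00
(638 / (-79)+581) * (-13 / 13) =-572.92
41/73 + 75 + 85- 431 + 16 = -18574/73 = -254.44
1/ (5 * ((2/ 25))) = 2.50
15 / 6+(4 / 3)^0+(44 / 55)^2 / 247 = 43257 / 12350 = 3.50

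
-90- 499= -589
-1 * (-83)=83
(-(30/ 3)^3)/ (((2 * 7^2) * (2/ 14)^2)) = -500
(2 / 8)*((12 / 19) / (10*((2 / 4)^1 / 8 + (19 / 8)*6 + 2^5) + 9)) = 8 / 23921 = 0.00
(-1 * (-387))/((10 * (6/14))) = 903/10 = 90.30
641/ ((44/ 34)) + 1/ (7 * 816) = 31121843/ 62832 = 495.32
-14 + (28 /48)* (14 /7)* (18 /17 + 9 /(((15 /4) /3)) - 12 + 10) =-1708 /255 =-6.70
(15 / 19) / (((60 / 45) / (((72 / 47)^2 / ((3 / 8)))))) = 155520 / 41971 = 3.71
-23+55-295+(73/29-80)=-9874/29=-340.48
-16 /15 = -1.07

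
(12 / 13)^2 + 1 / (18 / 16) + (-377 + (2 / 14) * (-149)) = -4222012 / 10647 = -396.54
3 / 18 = 1 / 6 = 0.17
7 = 7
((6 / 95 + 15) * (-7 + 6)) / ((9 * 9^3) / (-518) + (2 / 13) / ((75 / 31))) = 144545310 / 120932321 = 1.20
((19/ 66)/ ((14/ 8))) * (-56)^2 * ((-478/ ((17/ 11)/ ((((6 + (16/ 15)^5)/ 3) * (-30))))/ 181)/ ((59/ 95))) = 1733146356315136/ 16543105875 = 104765.48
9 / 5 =1.80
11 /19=0.58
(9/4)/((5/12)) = 27/5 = 5.40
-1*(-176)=176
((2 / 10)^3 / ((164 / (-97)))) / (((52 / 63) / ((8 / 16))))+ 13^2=360301889 / 2132000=169.00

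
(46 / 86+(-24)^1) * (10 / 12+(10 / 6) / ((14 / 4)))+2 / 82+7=-1755167 / 74046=-23.70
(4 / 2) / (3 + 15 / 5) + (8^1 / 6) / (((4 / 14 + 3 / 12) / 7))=799 / 45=17.76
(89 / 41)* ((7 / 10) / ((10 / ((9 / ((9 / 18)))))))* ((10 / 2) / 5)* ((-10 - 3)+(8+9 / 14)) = -48861 / 4100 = -11.92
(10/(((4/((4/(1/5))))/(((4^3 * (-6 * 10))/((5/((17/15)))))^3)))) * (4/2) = -329705848832/5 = -65941169766.40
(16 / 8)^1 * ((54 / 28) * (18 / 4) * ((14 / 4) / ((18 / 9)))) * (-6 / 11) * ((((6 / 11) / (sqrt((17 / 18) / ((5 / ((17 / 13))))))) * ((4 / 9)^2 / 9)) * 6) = -432 * sqrt(130) / 2057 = -2.39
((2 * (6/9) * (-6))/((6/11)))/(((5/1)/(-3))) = 44/5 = 8.80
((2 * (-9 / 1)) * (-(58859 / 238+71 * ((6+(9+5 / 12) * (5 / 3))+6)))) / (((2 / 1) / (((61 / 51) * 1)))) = 578470015 / 24276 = 23828.89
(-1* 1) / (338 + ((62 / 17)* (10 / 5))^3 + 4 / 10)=-24565 / 17845916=-0.00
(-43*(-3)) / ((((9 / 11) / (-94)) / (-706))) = 31390172 / 3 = 10463390.67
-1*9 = -9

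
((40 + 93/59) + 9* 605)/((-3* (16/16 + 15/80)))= -5179328/3363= -1540.09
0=0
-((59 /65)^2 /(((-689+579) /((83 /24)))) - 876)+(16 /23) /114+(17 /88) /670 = 23841070383591 /27214830500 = 876.03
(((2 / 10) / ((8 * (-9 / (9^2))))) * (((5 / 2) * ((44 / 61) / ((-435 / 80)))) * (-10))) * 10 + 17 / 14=-154727 / 24766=-6.25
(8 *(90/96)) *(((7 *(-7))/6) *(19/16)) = -4655/64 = -72.73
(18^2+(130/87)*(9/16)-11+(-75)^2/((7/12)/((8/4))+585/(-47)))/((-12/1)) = 473728379/38171424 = 12.41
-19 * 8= -152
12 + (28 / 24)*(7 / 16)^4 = 4735399 / 393216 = 12.04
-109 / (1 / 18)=-1962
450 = 450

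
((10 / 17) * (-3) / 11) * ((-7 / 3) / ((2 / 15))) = 525 / 187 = 2.81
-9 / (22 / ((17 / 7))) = -153 / 154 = -0.99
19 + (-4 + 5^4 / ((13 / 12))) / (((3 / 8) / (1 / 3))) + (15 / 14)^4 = 2380300837 / 4494672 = 529.58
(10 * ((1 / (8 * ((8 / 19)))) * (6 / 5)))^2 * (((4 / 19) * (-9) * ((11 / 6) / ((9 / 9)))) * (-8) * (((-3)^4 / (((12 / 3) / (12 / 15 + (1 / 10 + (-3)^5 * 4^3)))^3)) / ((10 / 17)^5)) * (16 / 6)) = -813582809310827422471474287 / 12800000000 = -63561156977408392.38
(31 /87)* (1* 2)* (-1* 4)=-248 /87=-2.85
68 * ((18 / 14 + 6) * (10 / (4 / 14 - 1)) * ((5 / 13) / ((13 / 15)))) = -520200 / 169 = -3078.11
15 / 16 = 0.94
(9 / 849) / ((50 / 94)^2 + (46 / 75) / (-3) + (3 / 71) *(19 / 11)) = 0.07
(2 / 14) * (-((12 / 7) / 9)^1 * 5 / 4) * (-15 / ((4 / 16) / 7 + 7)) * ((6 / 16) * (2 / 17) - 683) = -1161025 / 23443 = -49.53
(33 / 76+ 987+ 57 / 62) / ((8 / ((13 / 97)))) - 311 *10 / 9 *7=-39528691483 / 16454304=-2402.33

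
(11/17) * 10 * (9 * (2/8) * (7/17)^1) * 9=31185/578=53.95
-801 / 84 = -9.54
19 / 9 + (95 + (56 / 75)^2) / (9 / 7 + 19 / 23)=30192257 / 637500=47.36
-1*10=-10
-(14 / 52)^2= -0.07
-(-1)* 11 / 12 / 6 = 11 / 72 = 0.15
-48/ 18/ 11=-8/ 33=-0.24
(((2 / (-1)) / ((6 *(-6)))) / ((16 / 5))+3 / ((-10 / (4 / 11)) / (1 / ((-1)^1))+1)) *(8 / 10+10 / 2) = 19459 / 27360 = 0.71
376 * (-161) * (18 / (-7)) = 155664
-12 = -12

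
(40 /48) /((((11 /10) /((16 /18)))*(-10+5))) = -40 /297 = -0.13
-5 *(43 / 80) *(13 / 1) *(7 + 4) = -6149 / 16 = -384.31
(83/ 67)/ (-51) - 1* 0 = -0.02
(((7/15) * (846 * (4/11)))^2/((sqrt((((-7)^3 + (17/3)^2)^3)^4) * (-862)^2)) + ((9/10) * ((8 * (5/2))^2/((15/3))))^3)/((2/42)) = 132087883580827184671033811599062909/16851796173414533611639668100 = 7838208.00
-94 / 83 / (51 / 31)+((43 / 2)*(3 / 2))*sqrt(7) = -2914 / 4233+129*sqrt(7) / 4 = 84.64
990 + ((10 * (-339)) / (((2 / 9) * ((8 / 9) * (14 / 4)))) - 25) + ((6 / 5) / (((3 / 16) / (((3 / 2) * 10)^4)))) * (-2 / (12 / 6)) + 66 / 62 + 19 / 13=-3700428321 / 11284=-327935.87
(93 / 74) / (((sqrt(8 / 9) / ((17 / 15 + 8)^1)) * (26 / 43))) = 547863 * sqrt(2) / 38480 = 20.14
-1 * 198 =-198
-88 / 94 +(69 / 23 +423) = 19978 / 47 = 425.06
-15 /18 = -5 /6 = -0.83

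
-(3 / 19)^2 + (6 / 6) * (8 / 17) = 2735 / 6137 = 0.45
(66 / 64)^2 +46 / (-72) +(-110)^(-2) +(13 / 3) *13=56.76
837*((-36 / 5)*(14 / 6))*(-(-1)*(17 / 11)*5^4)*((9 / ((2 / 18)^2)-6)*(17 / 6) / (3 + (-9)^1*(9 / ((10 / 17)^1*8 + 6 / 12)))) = 6019083992250 / 2717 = 2215341918.38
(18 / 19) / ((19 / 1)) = 18 / 361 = 0.05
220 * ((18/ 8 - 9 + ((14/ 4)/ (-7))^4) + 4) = -591.25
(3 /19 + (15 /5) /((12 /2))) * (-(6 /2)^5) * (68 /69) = -68850 /437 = -157.55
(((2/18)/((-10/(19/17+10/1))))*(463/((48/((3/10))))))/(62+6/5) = -9723/1719040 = -0.01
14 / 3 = 4.67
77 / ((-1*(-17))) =77 / 17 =4.53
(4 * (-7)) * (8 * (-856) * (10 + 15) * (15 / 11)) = 71904000 / 11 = 6536727.27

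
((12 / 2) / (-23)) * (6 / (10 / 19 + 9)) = -684 / 4163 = -0.16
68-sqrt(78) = 59.17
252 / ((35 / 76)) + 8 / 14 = 19172 / 35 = 547.77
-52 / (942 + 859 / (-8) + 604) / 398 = -208 / 2290291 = -0.00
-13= -13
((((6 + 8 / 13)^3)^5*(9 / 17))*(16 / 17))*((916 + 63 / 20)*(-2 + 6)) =275585046051644700306564107588861952 / 73963615405361143865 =3725954234947651.35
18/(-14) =-9/7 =-1.29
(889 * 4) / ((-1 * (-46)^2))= -889 / 529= -1.68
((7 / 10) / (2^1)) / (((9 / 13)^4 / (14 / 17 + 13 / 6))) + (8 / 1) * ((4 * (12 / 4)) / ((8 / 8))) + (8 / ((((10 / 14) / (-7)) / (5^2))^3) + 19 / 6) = -117648896.28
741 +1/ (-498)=369017/ 498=741.00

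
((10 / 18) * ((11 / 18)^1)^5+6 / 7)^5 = 14472490874643375512553591652096542859057 / 23906465672813482542494530133708897255424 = 0.61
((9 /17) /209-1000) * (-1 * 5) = 17764955 /3553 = 4999.99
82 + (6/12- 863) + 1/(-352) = -274737/352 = -780.50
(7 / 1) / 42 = 1 / 6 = 0.17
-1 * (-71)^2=-5041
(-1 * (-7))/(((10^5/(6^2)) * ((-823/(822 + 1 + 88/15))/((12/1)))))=-783279/25718750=-0.03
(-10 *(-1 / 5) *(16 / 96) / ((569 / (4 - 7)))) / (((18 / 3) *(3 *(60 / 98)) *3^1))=-49 / 921780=-0.00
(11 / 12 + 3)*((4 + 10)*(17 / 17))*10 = 1645 / 3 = 548.33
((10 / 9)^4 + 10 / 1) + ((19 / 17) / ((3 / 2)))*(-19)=-2.63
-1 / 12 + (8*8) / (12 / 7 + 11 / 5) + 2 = 30031 / 1644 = 18.27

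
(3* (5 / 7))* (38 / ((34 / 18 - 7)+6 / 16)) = -41040 / 2387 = -17.19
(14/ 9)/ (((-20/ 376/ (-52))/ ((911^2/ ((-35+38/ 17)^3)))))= -279024764973136/ 7776391185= -35881.01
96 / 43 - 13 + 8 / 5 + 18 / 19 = -33579 / 4085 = -8.22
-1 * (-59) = 59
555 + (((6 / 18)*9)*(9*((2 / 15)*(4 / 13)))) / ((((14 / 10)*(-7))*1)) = 353463 / 637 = 554.89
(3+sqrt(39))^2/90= sqrt(39)/15+8/15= 0.95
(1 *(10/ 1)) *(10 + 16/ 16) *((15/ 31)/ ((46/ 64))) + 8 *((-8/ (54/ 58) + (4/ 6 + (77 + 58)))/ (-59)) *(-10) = 279814640/ 1135809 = 246.36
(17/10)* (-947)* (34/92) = -273683/460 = -594.96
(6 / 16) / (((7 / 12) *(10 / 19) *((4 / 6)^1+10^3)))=27 / 22120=0.00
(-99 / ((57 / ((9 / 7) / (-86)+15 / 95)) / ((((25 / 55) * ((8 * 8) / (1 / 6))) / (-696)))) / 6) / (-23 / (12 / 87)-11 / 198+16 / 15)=-5886000 / 94008824777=-0.00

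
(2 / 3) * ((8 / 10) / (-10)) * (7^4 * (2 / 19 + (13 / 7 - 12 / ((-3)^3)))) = -3952732 / 12825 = -308.21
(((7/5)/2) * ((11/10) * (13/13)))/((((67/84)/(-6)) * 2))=-4851/1675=-2.90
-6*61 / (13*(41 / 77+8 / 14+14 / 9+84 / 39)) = -5.85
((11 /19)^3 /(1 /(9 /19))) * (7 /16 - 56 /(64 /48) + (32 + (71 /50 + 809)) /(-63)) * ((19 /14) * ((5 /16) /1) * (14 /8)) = -1842560533 /491653120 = -3.75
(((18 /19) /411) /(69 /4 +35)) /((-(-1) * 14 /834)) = 10008 /3808189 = 0.00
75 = 75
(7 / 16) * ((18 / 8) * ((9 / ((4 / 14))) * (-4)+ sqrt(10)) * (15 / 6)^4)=-2480625 / 512+ 39375 * sqrt(10) / 1024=-4723.37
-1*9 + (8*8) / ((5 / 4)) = 211 / 5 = 42.20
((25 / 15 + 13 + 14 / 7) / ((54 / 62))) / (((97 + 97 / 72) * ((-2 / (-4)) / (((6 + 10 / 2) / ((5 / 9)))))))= 54560 / 7081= 7.71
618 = 618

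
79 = 79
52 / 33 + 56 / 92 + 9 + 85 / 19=225806 / 14421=15.66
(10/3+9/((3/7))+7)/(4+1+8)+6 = 328/39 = 8.41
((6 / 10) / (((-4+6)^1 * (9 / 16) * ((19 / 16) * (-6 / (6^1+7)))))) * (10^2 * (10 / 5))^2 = -6656000 / 171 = -38923.98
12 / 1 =12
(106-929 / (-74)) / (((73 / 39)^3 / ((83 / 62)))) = 1393343991 / 57574516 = 24.20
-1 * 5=-5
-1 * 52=-52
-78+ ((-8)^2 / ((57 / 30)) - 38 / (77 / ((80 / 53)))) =-3493962 / 77539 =-45.06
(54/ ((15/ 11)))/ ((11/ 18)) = 64.80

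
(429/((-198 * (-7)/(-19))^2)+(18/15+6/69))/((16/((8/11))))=0.06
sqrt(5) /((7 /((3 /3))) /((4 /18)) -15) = 2 * sqrt(5) /33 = 0.14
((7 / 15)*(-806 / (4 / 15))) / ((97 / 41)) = -115661 / 194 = -596.19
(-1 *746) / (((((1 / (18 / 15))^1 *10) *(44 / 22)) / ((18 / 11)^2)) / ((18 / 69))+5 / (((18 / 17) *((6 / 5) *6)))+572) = -4350672 / 3478879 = -1.25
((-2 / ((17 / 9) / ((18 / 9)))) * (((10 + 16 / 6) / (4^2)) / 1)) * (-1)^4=-1.68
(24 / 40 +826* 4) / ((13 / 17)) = 21607 / 5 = 4321.40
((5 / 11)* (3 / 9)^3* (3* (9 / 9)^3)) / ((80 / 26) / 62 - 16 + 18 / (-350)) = -352625 / 111724173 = -0.00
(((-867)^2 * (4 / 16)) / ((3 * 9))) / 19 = 83521 / 228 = 366.32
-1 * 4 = -4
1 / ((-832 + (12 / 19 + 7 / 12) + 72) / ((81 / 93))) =-6156 / 5363093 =-0.00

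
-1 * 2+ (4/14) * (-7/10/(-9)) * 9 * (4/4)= -9/5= -1.80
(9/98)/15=3/490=0.01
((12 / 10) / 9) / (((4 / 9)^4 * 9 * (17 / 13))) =3159 / 10880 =0.29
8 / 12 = 2 / 3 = 0.67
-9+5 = -4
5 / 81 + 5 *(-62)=-25105 / 81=-309.94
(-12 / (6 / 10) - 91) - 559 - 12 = -682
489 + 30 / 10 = 492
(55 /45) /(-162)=-0.01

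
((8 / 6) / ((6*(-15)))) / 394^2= -1 / 10478430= -0.00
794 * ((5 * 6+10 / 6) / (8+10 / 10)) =2793.70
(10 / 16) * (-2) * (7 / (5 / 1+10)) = -7 / 12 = -0.58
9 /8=1.12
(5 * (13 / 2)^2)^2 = 714025 / 16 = 44626.56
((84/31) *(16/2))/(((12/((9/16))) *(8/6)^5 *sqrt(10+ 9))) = 15309 *sqrt(19)/1206272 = 0.06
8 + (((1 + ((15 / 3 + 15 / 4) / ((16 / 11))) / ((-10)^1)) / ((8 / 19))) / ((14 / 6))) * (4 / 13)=189275 / 23296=8.12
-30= -30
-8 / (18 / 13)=-52 / 9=-5.78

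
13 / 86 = 0.15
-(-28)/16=7/4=1.75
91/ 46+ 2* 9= 19.98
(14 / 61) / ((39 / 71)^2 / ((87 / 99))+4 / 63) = 128938698 / 228561815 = 0.56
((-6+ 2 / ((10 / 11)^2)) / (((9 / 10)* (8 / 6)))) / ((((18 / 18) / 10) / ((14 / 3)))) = -1253 / 9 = -139.22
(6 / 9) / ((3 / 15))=3.33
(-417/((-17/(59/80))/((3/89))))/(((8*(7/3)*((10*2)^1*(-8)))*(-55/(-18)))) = -1992843/29824256000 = -0.00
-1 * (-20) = 20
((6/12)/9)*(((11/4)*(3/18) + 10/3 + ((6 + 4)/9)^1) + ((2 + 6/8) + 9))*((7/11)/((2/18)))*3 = 763/48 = 15.90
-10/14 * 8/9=-40/63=-0.63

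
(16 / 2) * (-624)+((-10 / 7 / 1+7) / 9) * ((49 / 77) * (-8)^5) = -590720 / 33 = -17900.61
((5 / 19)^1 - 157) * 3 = -8934 / 19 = -470.21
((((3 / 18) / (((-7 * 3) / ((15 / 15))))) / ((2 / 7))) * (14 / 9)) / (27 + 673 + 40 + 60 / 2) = -1 / 17820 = -0.00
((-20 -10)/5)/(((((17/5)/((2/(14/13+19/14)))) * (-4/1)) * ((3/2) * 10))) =182/7531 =0.02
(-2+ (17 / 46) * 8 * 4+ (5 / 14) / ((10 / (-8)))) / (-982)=-768 / 79051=-0.01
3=3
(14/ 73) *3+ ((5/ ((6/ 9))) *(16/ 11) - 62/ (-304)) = 1426637/ 122056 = 11.69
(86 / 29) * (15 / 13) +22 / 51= 3.85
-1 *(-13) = 13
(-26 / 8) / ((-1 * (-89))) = -13 / 356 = -0.04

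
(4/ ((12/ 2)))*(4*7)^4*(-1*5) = -6146560/ 3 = -2048853.33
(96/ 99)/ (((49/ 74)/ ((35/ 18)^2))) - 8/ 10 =63308/ 13365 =4.74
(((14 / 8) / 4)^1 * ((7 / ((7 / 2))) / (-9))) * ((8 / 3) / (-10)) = 7 / 270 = 0.03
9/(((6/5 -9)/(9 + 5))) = -210/13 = -16.15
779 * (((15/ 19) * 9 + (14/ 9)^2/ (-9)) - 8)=-660797/ 729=-906.44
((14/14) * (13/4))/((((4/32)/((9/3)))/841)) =65598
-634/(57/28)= -17752/57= -311.44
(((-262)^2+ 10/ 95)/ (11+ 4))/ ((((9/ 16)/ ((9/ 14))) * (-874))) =-75608/ 12635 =-5.98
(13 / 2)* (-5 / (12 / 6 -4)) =65 / 4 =16.25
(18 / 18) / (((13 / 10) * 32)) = 5 / 208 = 0.02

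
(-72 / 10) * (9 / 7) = -324 / 35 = -9.26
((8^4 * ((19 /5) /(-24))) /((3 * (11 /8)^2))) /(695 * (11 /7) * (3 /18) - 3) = -8716288 /13646985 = -0.64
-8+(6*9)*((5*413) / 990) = 104.64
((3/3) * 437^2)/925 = 190969/925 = 206.45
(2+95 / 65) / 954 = 5 / 1378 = 0.00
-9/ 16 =-0.56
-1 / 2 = -0.50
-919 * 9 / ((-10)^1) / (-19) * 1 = -8271 / 190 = -43.53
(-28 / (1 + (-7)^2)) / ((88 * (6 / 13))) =-91 / 6600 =-0.01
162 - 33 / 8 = 1263 / 8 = 157.88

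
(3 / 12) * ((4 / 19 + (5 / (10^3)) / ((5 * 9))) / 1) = 36019 / 684000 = 0.05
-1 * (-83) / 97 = 83 / 97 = 0.86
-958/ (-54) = 479/ 27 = 17.74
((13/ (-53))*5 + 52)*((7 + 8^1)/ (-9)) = -4485/ 53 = -84.62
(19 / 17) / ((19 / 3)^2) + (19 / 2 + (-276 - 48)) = -203149 / 646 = -314.47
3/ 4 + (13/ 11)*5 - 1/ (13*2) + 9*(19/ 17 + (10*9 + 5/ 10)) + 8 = 8160181/ 9724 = 839.18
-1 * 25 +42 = 17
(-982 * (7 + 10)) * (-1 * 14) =233716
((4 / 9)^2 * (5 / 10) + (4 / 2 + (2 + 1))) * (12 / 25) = 1652 / 675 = 2.45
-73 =-73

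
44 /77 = 4 /7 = 0.57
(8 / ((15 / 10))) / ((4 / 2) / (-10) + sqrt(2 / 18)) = 40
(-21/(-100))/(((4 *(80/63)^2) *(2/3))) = 250047/5120000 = 0.05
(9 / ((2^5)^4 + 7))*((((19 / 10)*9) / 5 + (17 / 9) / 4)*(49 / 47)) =171647 / 4928340100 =0.00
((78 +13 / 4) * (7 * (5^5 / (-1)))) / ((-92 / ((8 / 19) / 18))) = 7109375 / 15732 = 451.91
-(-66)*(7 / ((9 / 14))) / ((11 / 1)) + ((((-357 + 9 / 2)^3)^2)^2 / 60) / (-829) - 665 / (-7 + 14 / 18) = -73995221575368133002722290.00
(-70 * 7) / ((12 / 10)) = -1225 / 3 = -408.33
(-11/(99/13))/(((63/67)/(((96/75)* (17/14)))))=-236912/99225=-2.39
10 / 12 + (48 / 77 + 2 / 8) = 1577 / 924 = 1.71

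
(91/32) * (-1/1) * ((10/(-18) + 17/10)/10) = -9373/28800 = -0.33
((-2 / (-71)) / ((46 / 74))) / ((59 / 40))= 2960 / 96347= 0.03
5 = 5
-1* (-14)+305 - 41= 278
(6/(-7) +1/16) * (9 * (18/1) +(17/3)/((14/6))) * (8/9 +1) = -1741463/7056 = -246.81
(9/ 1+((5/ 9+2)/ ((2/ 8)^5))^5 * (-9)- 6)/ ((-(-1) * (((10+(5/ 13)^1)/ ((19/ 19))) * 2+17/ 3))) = -94206813793393275836537/ 2254797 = -41780618740131939.08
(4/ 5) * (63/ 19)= 252/ 95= 2.65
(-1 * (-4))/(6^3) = 1/54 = 0.02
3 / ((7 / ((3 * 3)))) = 27 / 7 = 3.86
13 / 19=0.68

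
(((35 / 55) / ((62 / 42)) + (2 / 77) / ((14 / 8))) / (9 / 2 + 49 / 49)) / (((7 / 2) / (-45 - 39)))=-357648 / 183799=-1.95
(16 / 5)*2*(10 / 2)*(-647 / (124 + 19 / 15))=-310560 / 1879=-165.28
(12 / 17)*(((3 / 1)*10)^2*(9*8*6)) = 4665600 / 17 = 274447.06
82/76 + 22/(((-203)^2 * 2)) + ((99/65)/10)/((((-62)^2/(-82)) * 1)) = 1052472300261/978165670300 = 1.08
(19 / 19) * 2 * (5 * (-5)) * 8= -400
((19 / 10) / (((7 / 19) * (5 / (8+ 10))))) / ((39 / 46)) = 49818 / 2275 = 21.90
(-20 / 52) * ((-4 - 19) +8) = 75 / 13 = 5.77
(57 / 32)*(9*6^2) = 4617 / 8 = 577.12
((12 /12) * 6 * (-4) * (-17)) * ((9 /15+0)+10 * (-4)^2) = 327624 /5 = 65524.80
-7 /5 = -1.40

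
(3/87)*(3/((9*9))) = 1/783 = 0.00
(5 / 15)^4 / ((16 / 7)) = 7 / 1296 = 0.01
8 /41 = 0.20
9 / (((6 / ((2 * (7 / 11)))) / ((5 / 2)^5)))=65625 / 352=186.43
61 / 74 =0.82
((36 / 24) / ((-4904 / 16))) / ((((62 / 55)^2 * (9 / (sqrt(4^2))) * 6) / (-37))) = 111925 / 10603674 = 0.01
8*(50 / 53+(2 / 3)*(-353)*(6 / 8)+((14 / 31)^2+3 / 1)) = -70227500 / 50933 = -1378.82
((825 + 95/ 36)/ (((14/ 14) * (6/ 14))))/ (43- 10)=208565/ 3564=58.52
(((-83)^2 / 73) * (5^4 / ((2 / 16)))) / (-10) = -3444500 / 73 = -47184.93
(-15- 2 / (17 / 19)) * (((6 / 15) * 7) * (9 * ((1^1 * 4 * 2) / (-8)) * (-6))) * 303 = -67116924 / 85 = -789610.87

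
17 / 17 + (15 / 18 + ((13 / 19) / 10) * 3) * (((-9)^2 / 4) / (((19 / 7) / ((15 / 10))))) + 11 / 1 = 42639 / 1805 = 23.62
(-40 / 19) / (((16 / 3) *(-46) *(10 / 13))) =39 / 3496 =0.01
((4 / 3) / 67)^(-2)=40401 / 16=2525.06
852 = 852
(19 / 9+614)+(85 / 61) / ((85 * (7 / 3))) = 2367742 / 3843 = 616.12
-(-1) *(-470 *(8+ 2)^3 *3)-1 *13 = -1410013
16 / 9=1.78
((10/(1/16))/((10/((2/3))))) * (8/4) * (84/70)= 128/5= 25.60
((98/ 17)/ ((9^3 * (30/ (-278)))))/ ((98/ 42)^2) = -278/ 20655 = -0.01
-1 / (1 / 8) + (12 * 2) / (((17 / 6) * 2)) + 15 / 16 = -769 / 272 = -2.83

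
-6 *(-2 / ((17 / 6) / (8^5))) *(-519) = -1224474624 / 17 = -72027919.06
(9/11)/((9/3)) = 3/11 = 0.27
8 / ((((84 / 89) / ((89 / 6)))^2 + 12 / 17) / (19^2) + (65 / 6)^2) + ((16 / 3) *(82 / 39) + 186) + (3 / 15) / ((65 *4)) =197.28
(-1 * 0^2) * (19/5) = 0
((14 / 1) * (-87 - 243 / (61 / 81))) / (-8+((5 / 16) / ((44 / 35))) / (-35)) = 82100480 / 114619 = 716.29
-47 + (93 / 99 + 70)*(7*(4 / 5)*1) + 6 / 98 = 2832352 / 8085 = 350.32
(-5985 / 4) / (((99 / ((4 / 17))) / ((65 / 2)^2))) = -2809625 / 748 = -3756.18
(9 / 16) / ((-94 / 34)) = -0.20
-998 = -998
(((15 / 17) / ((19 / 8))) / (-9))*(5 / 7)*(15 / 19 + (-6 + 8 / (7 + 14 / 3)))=2360 / 17689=0.13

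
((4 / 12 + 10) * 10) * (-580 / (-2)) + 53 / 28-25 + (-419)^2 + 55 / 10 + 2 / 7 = 17262869 / 84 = 205510.35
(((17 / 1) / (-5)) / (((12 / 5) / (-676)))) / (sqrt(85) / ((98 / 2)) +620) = 855361052 / 553766589 - 140777*sqrt(85) / 2768832945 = 1.54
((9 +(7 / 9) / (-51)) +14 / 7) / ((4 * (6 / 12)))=2521 / 459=5.49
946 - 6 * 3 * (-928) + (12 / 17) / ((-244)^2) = 4465944203 / 253028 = 17650.00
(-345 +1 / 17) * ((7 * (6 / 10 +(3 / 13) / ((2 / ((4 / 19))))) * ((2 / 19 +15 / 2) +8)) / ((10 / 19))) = -4691817186 / 104975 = -44694.61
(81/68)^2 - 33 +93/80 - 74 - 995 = -12709279/11560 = -1099.42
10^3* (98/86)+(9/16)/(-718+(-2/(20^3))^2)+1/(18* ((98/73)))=47286292670360041/41494655996388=1139.58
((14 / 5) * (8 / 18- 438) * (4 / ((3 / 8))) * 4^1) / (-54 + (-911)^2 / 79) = -557494784 / 111463425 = -5.00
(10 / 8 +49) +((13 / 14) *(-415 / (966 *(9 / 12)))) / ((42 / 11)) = 42694913 / 852012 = 50.11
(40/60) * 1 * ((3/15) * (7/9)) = 14/135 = 0.10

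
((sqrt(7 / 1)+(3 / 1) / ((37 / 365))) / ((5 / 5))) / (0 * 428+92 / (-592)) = -4380 / 23 -148 * sqrt(7) / 23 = -207.46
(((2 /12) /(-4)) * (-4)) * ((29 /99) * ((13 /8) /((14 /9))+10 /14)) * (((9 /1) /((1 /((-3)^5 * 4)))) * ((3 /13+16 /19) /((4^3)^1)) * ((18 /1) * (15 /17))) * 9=-148994897175 /82770688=-1800.09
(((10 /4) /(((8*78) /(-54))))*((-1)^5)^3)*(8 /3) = 15 /26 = 0.58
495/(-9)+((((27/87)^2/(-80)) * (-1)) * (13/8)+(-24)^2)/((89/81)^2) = 1799602122173/4263399040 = 422.11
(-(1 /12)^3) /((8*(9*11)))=-1 /1368576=-0.00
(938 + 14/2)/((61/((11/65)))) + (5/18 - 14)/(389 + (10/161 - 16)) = 2216142355/857339262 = 2.58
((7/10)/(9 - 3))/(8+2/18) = 21/1460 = 0.01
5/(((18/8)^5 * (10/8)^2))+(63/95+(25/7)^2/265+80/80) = 25738982561/14568274035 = 1.77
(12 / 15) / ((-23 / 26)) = -104 / 115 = -0.90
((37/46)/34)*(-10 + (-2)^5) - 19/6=-4880/1173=-4.16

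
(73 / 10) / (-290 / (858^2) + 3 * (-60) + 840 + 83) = 13434993 / 1367423905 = 0.01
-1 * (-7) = 7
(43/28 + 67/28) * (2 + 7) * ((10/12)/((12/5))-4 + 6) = 9295/112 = 82.99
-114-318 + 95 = -337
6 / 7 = 0.86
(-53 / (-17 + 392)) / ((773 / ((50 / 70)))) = -0.00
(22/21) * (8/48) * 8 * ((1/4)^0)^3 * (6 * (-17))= -2992/21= -142.48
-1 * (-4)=4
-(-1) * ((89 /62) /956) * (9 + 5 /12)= 10057 /711264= 0.01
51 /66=17 /22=0.77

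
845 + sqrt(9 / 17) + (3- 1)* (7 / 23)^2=3* sqrt(17) / 17 + 447103 / 529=845.91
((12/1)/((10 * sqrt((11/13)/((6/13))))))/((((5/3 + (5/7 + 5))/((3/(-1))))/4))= -1512 * sqrt(66)/8525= -1.44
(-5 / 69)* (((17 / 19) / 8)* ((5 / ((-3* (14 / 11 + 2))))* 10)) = 23375 / 566352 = 0.04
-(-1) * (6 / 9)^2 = 4 / 9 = 0.44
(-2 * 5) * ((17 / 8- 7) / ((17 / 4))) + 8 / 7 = 1501 / 119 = 12.61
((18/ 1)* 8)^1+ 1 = 145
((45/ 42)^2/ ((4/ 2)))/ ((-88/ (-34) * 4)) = 0.06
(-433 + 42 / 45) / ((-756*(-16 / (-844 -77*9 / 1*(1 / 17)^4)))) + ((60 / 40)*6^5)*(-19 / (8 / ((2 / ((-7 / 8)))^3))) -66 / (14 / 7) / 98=245663644588798753 / 742548461760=330838.53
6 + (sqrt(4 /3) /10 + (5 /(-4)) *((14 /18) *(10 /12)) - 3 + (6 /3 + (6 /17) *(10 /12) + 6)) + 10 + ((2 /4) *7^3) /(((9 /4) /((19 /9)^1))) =sqrt(3) /15 + 1998275 /11016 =181.51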